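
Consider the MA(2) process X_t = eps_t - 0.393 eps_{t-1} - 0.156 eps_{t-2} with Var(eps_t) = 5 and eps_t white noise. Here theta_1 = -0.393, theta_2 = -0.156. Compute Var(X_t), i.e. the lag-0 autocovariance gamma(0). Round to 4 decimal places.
\gamma(0) = 5.8939

For an MA(q) process X_t = eps_t + sum_i theta_i eps_{t-i} with
Var(eps_t) = sigma^2, the variance is
  gamma(0) = sigma^2 * (1 + sum_i theta_i^2).
  sum_i theta_i^2 = (-0.393)^2 + (-0.156)^2 = 0.154449 + 0.024336 = 0.178785.
  gamma(0) = 5 * (1 + 0.178785) = 5 * 1.178785 = 5.893925, which rounds to 5.8939.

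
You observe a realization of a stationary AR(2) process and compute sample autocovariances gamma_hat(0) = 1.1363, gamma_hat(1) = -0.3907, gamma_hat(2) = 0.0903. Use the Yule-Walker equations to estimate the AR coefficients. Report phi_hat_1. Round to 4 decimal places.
\hat\phi_{1} = -0.3589

The Yule-Walker equations for an AR(p) process read, in matrix form,
  Gamma_p phi = r_p,   with   (Gamma_p)_{ij} = gamma(|i - j|),
                       (r_p)_i = gamma(i),   i,j = 1..p.
Substitute the sample gammas (Toeplitz matrix and right-hand side of size 2):
  Gamma_p = [[1.1363, -0.3907], [-0.3907, 1.1363]]
  r_p     = [-0.3907, 0.0903]
Written out:
  1.1363 phi_1 - 0.3907 phi_2 = -0.3907
  -0.3907 phi_1 + 1.1363 phi_2 = 0.0903
Solve by Cramer's rule:
  det = gamma(0)^2 - gamma(1)^2 = (1.1363)^2 - (-0.3907)^2 = 1.29117769 - 0.15264649 = 1.1385312
  phi_hat_1 = [gamma(1) gamma(0) - gamma(1) gamma(2)] / det = [(-0.3907)(1.1363) - (-0.3907)(0.0903)] / 1.1385312 = -0.4086722 / 1.1385312 = -0.3589
  phi_hat_2 = [gamma(0) gamma(2) - gamma(1)^2] / det = [(1.1363)(0.0903) - (-0.3907)^2] / 1.1385312 = -0.0500386 / 1.1385312 = -0.044
So phi_hat = [-0.3589, -0.0440].
Therefore phi_hat_1 = -0.3589.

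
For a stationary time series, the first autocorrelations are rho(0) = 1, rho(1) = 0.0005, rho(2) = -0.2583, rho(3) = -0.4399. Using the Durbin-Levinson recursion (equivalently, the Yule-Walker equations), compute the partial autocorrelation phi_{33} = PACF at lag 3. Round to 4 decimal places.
\phi_{33} = -0.4710

The PACF at lag k is phi_{kk}, the last component of the solution
to the Yule-Walker system G_k phi = r_k where
  (G_k)_{ij} = rho(|i - j|), (r_k)_i = rho(i), i,j = 1..k.
Equivalently, Durbin-Levinson gives phi_{kk} iteratively:
  phi_{11} = rho(1)
  phi_{kk} = [rho(k) - sum_{j=1..k-1} phi_{k-1,j} rho(k-j)]
            / [1 - sum_{j=1..k-1} phi_{k-1,j} rho(j)],
  phi_{k,j} = phi_{k-1,j} - phi_{kk} phi_{k-1,k-j},  j = 1..k-1.
Step k = 1:
  phi_11 = rho(1) = 0.0005.
Step k = 2:
  phi_22 = [rho(2) - phi_11 rho(1)] / [1 - phi_11 rho(1)] = [-0.2583 - (0.0005)(0.0005)] / [1 - (0.0005)(0.0005)]
         = -0.25830025 / 0.99999975 = -0.2583.
  Update: phi_21 = phi_11 - phi_22 phi_11 = 0.0005 - (-0.2583)(0.0005) = 0.000629.
Step k = 3:
  phi_33 = [rho(3) - phi_21 rho(2) - phi_22 rho(1)] / [1 - phi_21 rho(1) - phi_22 rho(2)]
    numerator   = -0.4399 - (0.000629)(-0.2583) - (-0.2583)(0.0005) = -0.43960834
    denominator = 1 - (0.000629)(0.0005) - (-0.2583)(-0.2583) = 0.93328071
  phi_33 = -0.43960834 / 0.93328071 = -0.471.
Therefore phi_{33} = -0.4710.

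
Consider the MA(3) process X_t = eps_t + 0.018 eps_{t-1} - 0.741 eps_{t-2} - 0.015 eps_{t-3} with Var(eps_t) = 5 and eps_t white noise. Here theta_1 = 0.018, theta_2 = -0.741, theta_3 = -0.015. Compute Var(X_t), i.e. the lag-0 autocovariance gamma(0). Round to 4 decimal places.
\gamma(0) = 7.7482

For an MA(q) process X_t = eps_t + sum_i theta_i eps_{t-i} with
Var(eps_t) = sigma^2, the variance is
  gamma(0) = sigma^2 * (1 + sum_i theta_i^2).
  sum_i theta_i^2 = (0.018)^2 + (-0.741)^2 + (-0.015)^2 = 0.000324 + 0.549081 + 0.000225 = 0.54963.
  gamma(0) = 5 * (1 + 0.54963) = 5 * 1.54963 = 7.74815, which rounds to 7.7482.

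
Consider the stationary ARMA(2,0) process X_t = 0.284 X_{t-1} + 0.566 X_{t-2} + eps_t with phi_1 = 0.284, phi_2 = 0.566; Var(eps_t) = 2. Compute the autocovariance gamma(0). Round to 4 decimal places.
\gamma(0) = 5.1465

Multiply the model equation by X_{t-k} and take expectations. With theta_0 = psi_0 = 1 and psi_j the MA(infinity) weights, this gives
  gamma(k) - sum_i phi_i gamma(k-i) = c_k,
  c_k = sigma^2 * sum_{j=k..q} theta_j psi_{j-k}   (c_k = 0 for k > q),
using gamma(-m) = gamma(m).
Pure AR (q = 0): c_0 = sigma^2 = 2, c_k = 0 for k >= 1.
Equations for k = 0, 1, 2 (AR order 2, c_2 = 0):
  (E0) gamma(0) = phi_1 gamma(1) + phi_2 gamma(2) + c_0
  (E1) gamma(1) = phi_1 gamma(0) + phi_2 gamma(1) + c_1
  (E2) gamma(2) = phi_1 gamma(1) + phi_2 gamma(0)
From (E1): gamma(1) = A gamma(0) + B with
  A = phi_1 / (1 - phi_2) = 0.284 / 0.434 = 0.654378,   B = c_1 / (1 - phi_2) = 0 / 0.434 = 0.
Insert (E2) into (E0): gamma(0) (1 - phi_2^2) = phi_1 (1 + phi_2) gamma(1) + c_0.
  phi_1 (1 + phi_2) = (0.284)(1.566) = 0.444744,   1 - phi_2^2 = 0.679644.
Replace gamma(1) by A gamma(0) + B and collect gamma(0):
  gamma(0) [0.679644 - (0.444744)(0.654378)] = c_0 = 2
  gamma(0) * 0.388613 = 2
  gamma(0) = 2 / 0.388613 = 5.146503.
Therefore gamma(0) = 5.1465 (to 4 decimal places).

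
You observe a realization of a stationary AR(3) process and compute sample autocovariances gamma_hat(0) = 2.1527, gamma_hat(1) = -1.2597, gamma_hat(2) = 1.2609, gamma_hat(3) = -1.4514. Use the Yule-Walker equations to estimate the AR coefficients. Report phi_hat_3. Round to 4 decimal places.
\hat\phi_{3} = -0.4260

The Yule-Walker equations for an AR(p) process read, in matrix form,
  Gamma_p phi = r_p,   with   (Gamma_p)_{ij} = gamma(|i - j|),
                       (r_p)_i = gamma(i),   i,j = 1..p.
Substitute the sample gammas (Toeplitz matrix and right-hand side of size 3):
  Gamma_p = [[2.1527, -1.2597, 1.2609], [-1.2597, 2.1527, -1.2597], [1.2609, -1.2597, 2.1527]]
  r_p     = [-1.2597, 1.2609, -1.4514]
Written out (R1..R3):
  (R1) 2.1527 phi_1 - 1.2597 phi_2 + 1.2609 phi_3 = -1.2597
  (R2) -1.2597 phi_1 + 2.1527 phi_2 - 1.2597 phi_3 = 1.2609
  (R3) 1.2609 phi_1 - 1.2597 phi_2 + 2.1527 phi_3 = -1.4514
Gaussian elimination:
  R2 <- R2 - (-1.2597/2.1527) R1 = R2 - (-0.585172) R1:  1.415559 phi_2 - 0.521856 phi_3 = 0.523759
  R3 <- R3 - (1.2609/2.1527) R1 = R3 - (0.58573) R1:  -0.521856 phi_2 + 1.414154 phi_3 = -0.713556
  R3 <- R3 - (-0.521856/1.415559) R2 = R3 - (-0.368658) R2:  1.221767 phi_3 = -0.520469
Back-substitution:
  phi_hat_3 = -0.520469 / 1.221767 = -0.425997
  phi_hat_2 = (0.523759 - (-0.521856)(-0.425997)) / 1.415559 = 0.212954
  phi_hat_1 = (-1.2597 - (-1.2597)(0.212954) - (1.2609)(-0.425997)) / 2.1527 = -0.211038
So phi_hat = [-0.2110, 0.2130, -0.4260].
Therefore phi_hat_3 = -0.4260.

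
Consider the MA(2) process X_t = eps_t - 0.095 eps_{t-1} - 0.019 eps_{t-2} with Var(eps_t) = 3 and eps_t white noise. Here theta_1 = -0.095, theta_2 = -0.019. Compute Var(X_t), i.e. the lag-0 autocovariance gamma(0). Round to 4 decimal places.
\gamma(0) = 3.0282

For an MA(q) process X_t = eps_t + sum_i theta_i eps_{t-i} with
Var(eps_t) = sigma^2, the variance is
  gamma(0) = sigma^2 * (1 + sum_i theta_i^2).
  sum_i theta_i^2 = (-0.095)^2 + (-0.019)^2 = 0.009025 + 0.000361 = 0.009386.
  gamma(0) = 3 * (1 + 0.009386) = 3 * 1.009386 = 3.028158, which rounds to 3.0282.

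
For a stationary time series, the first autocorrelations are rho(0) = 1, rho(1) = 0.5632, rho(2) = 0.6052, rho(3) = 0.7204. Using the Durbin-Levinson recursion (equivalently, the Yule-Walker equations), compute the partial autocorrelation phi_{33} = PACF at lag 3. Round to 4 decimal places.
\phi_{33} = 0.5091

The PACF at lag k is phi_{kk}, the last component of the solution
to the Yule-Walker system G_k phi = r_k where
  (G_k)_{ij} = rho(|i - j|), (r_k)_i = rho(i), i,j = 1..k.
Equivalently, Durbin-Levinson gives phi_{kk} iteratively:
  phi_{11} = rho(1)
  phi_{kk} = [rho(k) - sum_{j=1..k-1} phi_{k-1,j} rho(k-j)]
            / [1 - sum_{j=1..k-1} phi_{k-1,j} rho(j)],
  phi_{k,j} = phi_{k-1,j} - phi_{kk} phi_{k-1,k-j},  j = 1..k-1.
Step k = 1:
  phi_11 = rho(1) = 0.5632.
Step k = 2:
  phi_22 = [rho(2) - phi_11 rho(1)] / [1 - phi_11 rho(1)] = [0.6052 - (0.5632)(0.5632)] / [1 - (0.5632)(0.5632)]
         = 0.28800576 / 0.68280576 = 0.421797.
  Update: phi_21 = phi_11 - phi_22 phi_11 = 0.5632 - (0.421797)(0.5632) = 0.325644.
Step k = 3:
  phi_33 = [rho(3) - phi_21 rho(2) - phi_22 rho(1)] / [1 - phi_21 rho(1) - phi_22 rho(2)]
    numerator   = 0.7204 - (0.325644)(0.6052) - (0.421797)(0.5632) = 0.28576411
    denominator = 1 - (0.325644)(0.5632) - (0.421797)(0.6052) = 0.56132565
  phi_33 = 0.28576411 / 0.56132565 = 0.5091.
Therefore phi_{33} = 0.5091.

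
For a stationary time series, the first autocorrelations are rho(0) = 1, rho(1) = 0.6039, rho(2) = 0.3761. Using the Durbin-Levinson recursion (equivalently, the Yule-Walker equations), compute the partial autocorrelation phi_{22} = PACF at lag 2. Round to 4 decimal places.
\phi_{22} = 0.0180

The PACF at lag k is phi_{kk}, the last component of the solution
to the Yule-Walker system G_k phi = r_k where
  (G_k)_{ij} = rho(|i - j|), (r_k)_i = rho(i), i,j = 1..k.
Equivalently, Durbin-Levinson gives phi_{kk} iteratively:
  phi_{11} = rho(1)
  phi_{kk} = [rho(k) - sum_{j=1..k-1} phi_{k-1,j} rho(k-j)]
            / [1 - sum_{j=1..k-1} phi_{k-1,j} rho(j)],
  phi_{k,j} = phi_{k-1,j} - phi_{kk} phi_{k-1,k-j},  j = 1..k-1.
Step k = 1:
  phi_11 = rho(1) = 0.6039.
Step k = 2:
  phi_22 = [rho(2) - phi_11 rho(1)] / [1 - phi_11 rho(1)] = [0.3761 - (0.6039)(0.6039)] / [1 - (0.6039)(0.6039)]
         = 0.01140479 / 0.63530479 = 0.018.
Therefore phi_{22} = 0.0180.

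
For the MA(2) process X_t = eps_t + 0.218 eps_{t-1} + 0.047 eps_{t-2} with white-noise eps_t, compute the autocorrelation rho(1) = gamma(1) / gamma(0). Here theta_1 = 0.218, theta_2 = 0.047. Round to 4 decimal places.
\rho(1) = 0.2174

For an MA(q) process with theta_0 = 1, the autocovariance is
  gamma(k) = sigma^2 * sum_{i=0..q-k} theta_i * theta_{i+k},
and rho(k) = gamma(k) / gamma(0). Sigma^2 cancels.
  numerator   = (1)*(0.218) + (0.218)*(0.047) = 0.228246.
  denominator = (1)^2 + (0.218)^2 + (0.047)^2 = 1.049733.
  rho(1) = 0.228246 / 1.049733 = 0.2174.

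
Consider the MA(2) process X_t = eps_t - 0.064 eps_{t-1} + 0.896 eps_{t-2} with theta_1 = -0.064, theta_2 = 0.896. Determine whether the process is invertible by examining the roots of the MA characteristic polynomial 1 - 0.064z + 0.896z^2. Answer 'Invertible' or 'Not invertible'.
\text{Invertible}

The MA(q) characteristic polynomial is P(z) = 1 - 0.064z + 0.896z^2.
Invertibility requires all roots to lie outside the unit circle, i.e. |z| > 1 for every root.
Set 1 + (-0.064) z + (0.896) z^2 = 0, i.e. a z^2 + b z + c = 0 with a = 0.896, b = -0.064, c = 1.
Discriminant D = b^2 - 4ac = (-0.064)^2 - 4*(0.896)*1 = 0.004096 - (3.584) = -3.579904.
D < 0, so the roots are the complex-conjugate pair z = (-b +/- i sqrt(-D)) / (2a) = 0.0357 +/- 1.0558i.
For a conjugate pair |z|^2 = z * conj(z) = (product of roots) = c/a = 1/(0.896) = 1.116071, so |z| = sqrt(1.116071) = 1.0564 for both roots.
Moduli of all roots: 1.0564, 1.0564.
All moduli strictly greater than 1? Yes.
Verdict: Invertible.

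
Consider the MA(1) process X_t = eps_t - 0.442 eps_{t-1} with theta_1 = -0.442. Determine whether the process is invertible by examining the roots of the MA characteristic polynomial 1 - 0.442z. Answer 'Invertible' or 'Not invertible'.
\text{Invertible}

The MA(q) characteristic polynomial is P(z) = 1 - 0.442z.
Invertibility requires all roots to lie outside the unit circle, i.e. |z| > 1 for every root.
This is linear in z: 1 + (-0.442) z = 0  =>  z = -1/(-0.442) = 2.262443,  |z| = 2.262443.
Moduli of all roots: 2.2624.
All moduli strictly greater than 1? Yes.
Verdict: Invertible.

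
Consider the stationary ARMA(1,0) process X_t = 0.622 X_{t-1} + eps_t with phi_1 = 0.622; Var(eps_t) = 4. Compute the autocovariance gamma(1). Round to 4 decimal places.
\gamma(1) = 4.0580

Multiply the model equation by X_{t-k} and take expectations. With theta_0 = psi_0 = 1 and psi_j the MA(infinity) weights, this gives
  gamma(k) - sum_i phi_i gamma(k-i) = c_k,
  c_k = sigma^2 * sum_{j=k..q} theta_j psi_{j-k}   (c_k = 0 for k > q),
using gamma(-m) = gamma(m).
Pure AR (q = 0): c_0 = sigma^2 = 4, c_k = 0 for k >= 1.
Equations for k = 0 and k = 1 (AR order 1):
  gamma(0) = phi_1 gamma(1) + c_0
  gamma(1) = phi_1 gamma(0) + c_1
Substituting the second into the first: gamma(0) (1 - phi_1^2) = c_0 + phi_1 c_1, so
  gamma(0) = c_0 / (1 - phi_1^2) = 4 / (1 - (0.622)^2) = 4 / 0.613116 = 6.524051.
  gamma(1) = phi_1 gamma(0) = (0.622)(6.524051) = 4.05796.
Therefore gamma(1) = 4.0580 (to 4 decimal places).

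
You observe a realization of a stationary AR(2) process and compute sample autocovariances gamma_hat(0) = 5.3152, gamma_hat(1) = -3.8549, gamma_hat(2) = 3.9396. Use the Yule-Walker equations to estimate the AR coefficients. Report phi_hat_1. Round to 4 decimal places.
\hat\phi_{1} = -0.3960

The Yule-Walker equations for an AR(p) process read, in matrix form,
  Gamma_p phi = r_p,   with   (Gamma_p)_{ij} = gamma(|i - j|),
                       (r_p)_i = gamma(i),   i,j = 1..p.
Substitute the sample gammas (Toeplitz matrix and right-hand side of size 2):
  Gamma_p = [[5.3152, -3.8549], [-3.8549, 5.3152]]
  r_p     = [-3.8549, 3.9396]
Written out:
  5.3152 phi_1 - 3.8549 phi_2 = -3.8549
  -3.8549 phi_1 + 5.3152 phi_2 = 3.9396
Solve by Cramer's rule:
  det = gamma(0)^2 - gamma(1)^2 = (5.3152)^2 - (-3.8549)^2 = 28.25135104 - 14.86025401 = 13.39109703
  phi_hat_1 = [gamma(1) gamma(0) - gamma(1) gamma(2)] / det = [(-3.8549)(5.3152) - (-3.8549)(3.9396)] / 13.39109703 = -5.30280044 / 13.39109703 = -0.396
  phi_hat_2 = [gamma(0) gamma(2) - gamma(1)^2] / det = [(5.3152)(3.9396) - (-3.8549)^2] / 13.39109703 = 6.07950791 / 13.39109703 = 0.454
So phi_hat = [-0.3960, 0.4540].
Therefore phi_hat_1 = -0.3960.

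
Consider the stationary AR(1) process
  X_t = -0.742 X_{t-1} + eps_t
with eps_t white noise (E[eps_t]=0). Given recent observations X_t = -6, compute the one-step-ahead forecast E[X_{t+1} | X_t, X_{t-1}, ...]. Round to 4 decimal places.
E[X_{t+1} \mid \mathcal F_t] = 4.4520

For an AR(p) model X_t = c + sum_i phi_i X_{t-i} + eps_t, the
one-step-ahead conditional mean is
  E[X_{t+1} | X_t, ...] = c + sum_i phi_i X_{t+1-i}.
Substitute known values:
  E[X_{t+1} | ...] = (-0.742) * (-6)
                   = 4.4520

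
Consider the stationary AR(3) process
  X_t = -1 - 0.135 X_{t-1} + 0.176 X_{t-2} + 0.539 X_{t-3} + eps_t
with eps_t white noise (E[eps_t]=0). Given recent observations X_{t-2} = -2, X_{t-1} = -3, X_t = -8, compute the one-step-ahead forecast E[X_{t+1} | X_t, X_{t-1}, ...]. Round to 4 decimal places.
E[X_{t+1} \mid \mathcal F_t] = -1.5260

For an AR(p) model X_t = c + sum_i phi_i X_{t-i} + eps_t, the
one-step-ahead conditional mean is
  E[X_{t+1} | X_t, ...] = c + sum_i phi_i X_{t+1-i}.
Substitute known values:
  E[X_{t+1} | ...] = -1 + (-0.135) * (-8) + (0.176) * (-3) + (0.539) * (-2)
                   = -1.5260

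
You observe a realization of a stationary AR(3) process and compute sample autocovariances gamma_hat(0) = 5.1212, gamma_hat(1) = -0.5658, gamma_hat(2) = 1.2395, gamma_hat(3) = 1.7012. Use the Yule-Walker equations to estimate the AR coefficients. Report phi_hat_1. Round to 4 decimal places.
\hat\phi_{1} = -0.1790

The Yule-Walker equations for an AR(p) process read, in matrix form,
  Gamma_p phi = r_p,   with   (Gamma_p)_{ij} = gamma(|i - j|),
                       (r_p)_i = gamma(i),   i,j = 1..p.
Substitute the sample gammas (Toeplitz matrix and right-hand side of size 3):
  Gamma_p = [[5.1212, -0.5658, 1.2395], [-0.5658, 5.1212, -0.5658], [1.2395, -0.5658, 5.1212]]
  r_p     = [-0.5658, 1.2395, 1.7012]
Written out (R1..R3):
  (R1) 5.1212 phi_1 - 0.5658 phi_2 + 1.2395 phi_3 = -0.5658
  (R2) -0.5658 phi_1 + 5.1212 phi_2 - 0.5658 phi_3 = 1.2395
  (R3) 1.2395 phi_1 - 0.5658 phi_2 + 5.1212 phi_3 = 1.7012
Gaussian elimination:
  R2 <- R2 - (-0.5658/5.1212) R1 = R2 - (-0.110482) R1:  5.058689 phi_2 - 0.428858 phi_3 = 1.176989
  R3 <- R3 - (1.2395/5.1212) R1 = R3 - (0.242033) R1:  -0.428858 phi_2 + 4.8212 phi_3 = 1.838142
  R3 <- R3 - (-0.428858/5.058689) R2 = R3 - (-0.084776) R2:  4.784843 phi_3 = 1.937923
Back-substitution:
  phi_hat_3 = 1.937923 / 4.784843 = 0.405013
  phi_hat_2 = (1.176989 - (-0.428858)(0.405013)) / 5.058689 = 0.267002
  phi_hat_1 = (-0.5658 - (-0.5658)(0.267002) - (1.2395)(0.405013)) / 5.1212 = -0.17901
So phi_hat = [-0.1790, 0.2670, 0.4050].
Therefore phi_hat_1 = -0.1790.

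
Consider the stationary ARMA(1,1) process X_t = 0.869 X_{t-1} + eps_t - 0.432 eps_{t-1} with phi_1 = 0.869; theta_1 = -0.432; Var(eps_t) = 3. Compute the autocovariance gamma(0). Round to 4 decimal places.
\gamma(0) = 5.3399

Multiply the model equation by X_{t-k} and take expectations. With theta_0 = psi_0 = 1 and psi_j the MA(infinity) weights, this gives
  gamma(k) - sum_i phi_i gamma(k-i) = c_k,
  c_k = sigma^2 * sum_{j=k..q} theta_j psi_{j-k}   (c_k = 0 for k > q),
using gamma(-m) = gamma(m).
psi-weights needed (psi_j = theta_j + sum_i phi_i psi_{j-i}):
  psi_1 = theta_1 + phi_1 = -0.432 + (0.869) = 0.437
Right-hand sides:
  c_0 = sigma^2 (1 + theta_1 psi_1) = 3 * (1 + (-0.432)(0.437)) = 3 * 0.811216 = 2.433648
  c_1 = sigma^2 theta_1 = 3 * (-0.432) = -1.296
  c_2 = 0
Equations for k = 0 and k = 1 (AR order 1):
  gamma(0) = phi_1 gamma(1) + c_0
  gamma(1) = phi_1 gamma(0) + c_1
Substituting the second into the first: gamma(0) (1 - phi_1^2) = c_0 + phi_1 c_1, so
  gamma(0) = (c_0 + phi_1 c_1) / (1 - phi_1^2) = (2.433648 + (0.869)(-1.296)) / (1 - (0.869)^2) = 1.307424 / 0.244839 = 5.339934.
Therefore gamma(0) = 5.3399 (to 4 decimal places).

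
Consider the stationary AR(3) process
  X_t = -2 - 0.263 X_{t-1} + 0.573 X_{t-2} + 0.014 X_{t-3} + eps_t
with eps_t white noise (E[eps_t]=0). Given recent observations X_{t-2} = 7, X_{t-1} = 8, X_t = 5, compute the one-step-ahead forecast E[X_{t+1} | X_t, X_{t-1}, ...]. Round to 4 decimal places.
E[X_{t+1} \mid \mathcal F_t] = 1.3670

For an AR(p) model X_t = c + sum_i phi_i X_{t-i} + eps_t, the
one-step-ahead conditional mean is
  E[X_{t+1} | X_t, ...] = c + sum_i phi_i X_{t+1-i}.
Substitute known values:
  E[X_{t+1} | ...] = -2 + (-0.263) * (5) + (0.573) * (8) + (0.014) * (7)
                   = 1.3670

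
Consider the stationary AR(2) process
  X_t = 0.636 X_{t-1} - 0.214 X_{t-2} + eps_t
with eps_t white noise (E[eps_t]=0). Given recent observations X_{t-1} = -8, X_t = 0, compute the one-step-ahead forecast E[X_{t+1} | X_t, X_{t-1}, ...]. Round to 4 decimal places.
E[X_{t+1} \mid \mathcal F_t] = 1.7120

For an AR(p) model X_t = c + sum_i phi_i X_{t-i} + eps_t, the
one-step-ahead conditional mean is
  E[X_{t+1} | X_t, ...] = c + sum_i phi_i X_{t+1-i}.
Substitute known values:
  E[X_{t+1} | ...] = (0.636) * (0) + (-0.214) * (-8)
                   = 1.7120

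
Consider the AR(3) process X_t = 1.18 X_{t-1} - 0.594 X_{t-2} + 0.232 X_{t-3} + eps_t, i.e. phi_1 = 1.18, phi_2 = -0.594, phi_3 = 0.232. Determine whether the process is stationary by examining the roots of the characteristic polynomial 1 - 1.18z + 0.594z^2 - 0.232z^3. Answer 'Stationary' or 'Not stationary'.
\text{Stationary}

The AR(p) characteristic polynomial is P(z) = 1 - 1.18z + 0.594z^2 - 0.232z^3.
Stationarity requires all roots to lie outside the unit circle, i.e. |z| > 1 for every root.
Degree 3: look for a simple real root z0 first, then factor out (1 - z/z0) and solve the remaining quadratic.
Testing z0 = 1.25: P(1.25) = 1 + (-1.18)(1.25) + (0.594)(1.25)^2 + (-0.232)(1.25)^3
  = 1 + (-1.475) + (0.928125) + (-0.453125) = 0.  So z_0 = 1.25 is a root, |z_0| = 1.25.
Divide out the factor (1 - 0.8 z) = (1 - z/z0) (since 1/z0 = 0.8):
  P(z) = (1 - 0.8 z)(1 + (-0.38) z + (0.29) z^2)
  [check: z-coef -0.38 - (0.8) = -1.18; z^2-coef 0.29 - (0.8)(-0.38) = 0.594; z^3-coef -(0.8)(0.29) = -0.232.]
Remaining roots from the quadratic factor 1 + (-0.38) z + (0.29) z^2:
  Set 1 + (-0.38) z + (0.29) z^2 = 0, i.e. a z^2 + b z + c = 0 with a = 0.29, b = -0.38, c = 1.
  Discriminant D = b^2 - 4ac = (-0.38)^2 - 4*(0.29)*1 = 0.1444 - (1.16) = -1.0156.
  D < 0, so the roots are the complex-conjugate pair z = (-b +/- i sqrt(-D)) / (2a) = 0.6552 +/- 1.7375i.
  For a conjugate pair |z|^2 = z * conj(z) = (product of roots) = c/a = 1/(0.29) = 3.448276, so |z| = sqrt(3.448276) = 1.857 for both roots.
Moduli of all roots: 1.2500, 1.8570, 1.8570.
All moduli strictly greater than 1? Yes.
Verdict: Stationary.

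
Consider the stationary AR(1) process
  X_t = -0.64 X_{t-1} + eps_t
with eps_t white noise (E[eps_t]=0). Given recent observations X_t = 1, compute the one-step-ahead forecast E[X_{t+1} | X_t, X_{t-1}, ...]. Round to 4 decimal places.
E[X_{t+1} \mid \mathcal F_t] = -0.6400

For an AR(p) model X_t = c + sum_i phi_i X_{t-i} + eps_t, the
one-step-ahead conditional mean is
  E[X_{t+1} | X_t, ...] = c + sum_i phi_i X_{t+1-i}.
Substitute known values:
  E[X_{t+1} | ...] = (-0.64) * (1)
                   = -0.6400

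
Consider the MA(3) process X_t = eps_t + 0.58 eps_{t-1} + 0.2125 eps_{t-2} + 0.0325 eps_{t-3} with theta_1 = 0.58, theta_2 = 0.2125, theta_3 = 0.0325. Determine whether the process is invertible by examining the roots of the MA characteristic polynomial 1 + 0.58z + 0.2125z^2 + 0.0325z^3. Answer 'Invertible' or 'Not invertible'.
\text{Invertible}

The MA(q) characteristic polynomial is P(z) = 1 + 0.58z + 0.2125z^2 + 0.0325z^3.
Invertibility requires all roots to lie outside the unit circle, i.e. |z| > 1 for every root.
Degree 3: look for a simple real root z0 first, then factor out (1 - z/z0) and solve the remaining quadratic.
Testing z0 = -4: P(-4) = 1 + (0.58)(-4) + (0.2125)(-4)^2 + (0.0325)(-4)^3
  = 1 + (-2.32) + (3.4) + (-2.08) = 0.  So z_0 = -4 is a root, |z_0| = 4.
Divide out the factor (1 + 0.25 z) = (1 - z/z0) (since 1/z0 = -0.25):
  P(z) = (1 + 0.25 z)(1 + (0.33) z + (0.13) z^2)
  [check: z-coef 0.33 - (-0.25) = 0.58; z^2-coef 0.13 - (-0.25)(0.33) = 0.2125; z^3-coef -(-0.25)(0.13) = 0.0325.]
Remaining roots from the quadratic factor 1 + (0.33) z + (0.13) z^2:
  Set 1 + (0.33) z + (0.13) z^2 = 0, i.e. a z^2 + b z + c = 0 with a = 0.13, b = 0.33, c = 1.
  Discriminant D = b^2 - 4ac = (0.33)^2 - 4*(0.13)*1 = 0.1089 - (0.52) = -0.4111.
  D < 0, so the roots are the complex-conjugate pair z = (-b +/- i sqrt(-D)) / (2a) = -1.2692 +/- 2.466i.
  For a conjugate pair |z|^2 = z * conj(z) = (product of roots) = c/a = 1/(0.13) = 7.692308, so |z| = sqrt(7.692308) = 2.7735 for both roots.
Moduli of all roots: 4.0000, 2.7735, 2.7735.
All moduli strictly greater than 1? Yes.
Verdict: Invertible.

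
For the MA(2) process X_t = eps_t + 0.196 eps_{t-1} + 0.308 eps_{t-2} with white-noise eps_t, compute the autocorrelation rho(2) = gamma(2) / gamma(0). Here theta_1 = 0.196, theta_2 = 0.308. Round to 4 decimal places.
\rho(2) = 0.2718

For an MA(q) process with theta_0 = 1, the autocovariance is
  gamma(k) = sigma^2 * sum_{i=0..q-k} theta_i * theta_{i+k},
and rho(k) = gamma(k) / gamma(0). Sigma^2 cancels.
  numerator   = (1)*(0.308) = 0.308.
  denominator = (1)^2 + (0.196)^2 + (0.308)^2 = 1.13328.
  rho(2) = 0.308 / 1.13328 = 0.2718.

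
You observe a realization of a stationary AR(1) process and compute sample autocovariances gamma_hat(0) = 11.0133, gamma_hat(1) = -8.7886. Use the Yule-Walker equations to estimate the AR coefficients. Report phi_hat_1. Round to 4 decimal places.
\hat\phi_{1} = -0.7980

The Yule-Walker equations for an AR(p) process read, in matrix form,
  Gamma_p phi = r_p,   with   (Gamma_p)_{ij} = gamma(|i - j|),
                       (r_p)_i = gamma(i),   i,j = 1..p.
Substitute the sample gammas (Toeplitz matrix and right-hand side of size 1):
  Gamma_p = [[11.0133]]
  r_p     = [-8.7886]
With p = 1 this is the single equation gamma(0) phi_1 = gamma(1):
  phi_hat_1 = gamma(1) / gamma(0) = -8.7886 / 11.0133 = -0.7980.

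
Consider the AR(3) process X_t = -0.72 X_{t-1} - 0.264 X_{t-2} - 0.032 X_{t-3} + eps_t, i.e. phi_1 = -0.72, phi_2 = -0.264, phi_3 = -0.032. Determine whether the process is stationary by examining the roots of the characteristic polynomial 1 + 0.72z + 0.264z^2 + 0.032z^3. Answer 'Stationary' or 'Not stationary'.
\text{Stationary}

The AR(p) characteristic polynomial is P(z) = 1 + 0.72z + 0.264z^2 + 0.032z^3.
Stationarity requires all roots to lie outside the unit circle, i.e. |z| > 1 for every root.
Degree 3: look for a simple real root z0 first, then factor out (1 - z/z0) and solve the remaining quadratic.
Testing z0 = -5: P(-5) = 1 + (0.72)(-5) + (0.264)(-5)^2 + (0.032)(-5)^3
  = 1 + (-3.6) + (6.6) + (-4) = 0.  So z_0 = -5 is a root, |z_0| = 5.
Divide out the factor (1 + 0.2 z) = (1 - z/z0) (since 1/z0 = -0.2):
  P(z) = (1 + 0.2 z)(1 + (0.52) z + (0.16) z^2)
  [check: z-coef 0.52 - (-0.2) = 0.72; z^2-coef 0.16 - (-0.2)(0.52) = 0.264; z^3-coef -(-0.2)(0.16) = 0.032.]
Remaining roots from the quadratic factor 1 + (0.52) z + (0.16) z^2:
  Set 1 + (0.52) z + (0.16) z^2 = 0, i.e. a z^2 + b z + c = 0 with a = 0.16, b = 0.52, c = 1.
  Discriminant D = b^2 - 4ac = (0.52)^2 - 4*(0.16)*1 = 0.2704 - (0.64) = -0.3696.
  D < 0, so the roots are the complex-conjugate pair z = (-b +/- i sqrt(-D)) / (2a) = -1.625 +/- 1.8998i.
  For a conjugate pair |z|^2 = z * conj(z) = (product of roots) = c/a = 1/(0.16) = 6.25, so |z| = sqrt(6.25) = 2.5 for both roots.
Moduli of all roots: 5.0000, 2.5000, 2.5000.
All moduli strictly greater than 1? Yes.
Verdict: Stationary.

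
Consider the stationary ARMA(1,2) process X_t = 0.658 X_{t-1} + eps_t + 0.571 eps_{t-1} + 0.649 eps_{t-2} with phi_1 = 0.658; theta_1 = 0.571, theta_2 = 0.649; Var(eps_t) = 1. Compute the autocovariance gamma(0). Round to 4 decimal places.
\gamma(0) = 6.2577

Multiply the model equation by X_{t-k} and take expectations. With theta_0 = psi_0 = 1 and psi_j the MA(infinity) weights, this gives
  gamma(k) - sum_i phi_i gamma(k-i) = c_k,
  c_k = sigma^2 * sum_{j=k..q} theta_j psi_{j-k}   (c_k = 0 for k > q),
using gamma(-m) = gamma(m).
psi-weights needed (psi_j = theta_j + sum_i phi_i psi_{j-i}):
  psi_1 = theta_1 + phi_1 = 0.571 + (0.658) = 1.229
  psi_2 = theta_2 + phi_1 psi_1 = 0.649 + (0.658)(1.229) = 1.457682
Right-hand sides:
  c_0 = sigma^2 (1 + theta_1 psi_1 + theta_2 psi_2) = 1 * (1 + (0.571)(1.229) + (0.649)(1.457682)) = 1 * 2.647795 = 2.647795
  c_1 = sigma^2 (theta_1 + theta_2 psi_1) = 1 * (0.571 + (0.649)(1.229)) = 1.368621
  c_2 = sigma^2 theta_2 = 1 * (0.649) = 0.649
Equations for k = 0 and k = 1 (AR order 1):
  gamma(0) = phi_1 gamma(1) + c_0
  gamma(1) = phi_1 gamma(0) + c_1
Substituting the second into the first: gamma(0) (1 - phi_1^2) = c_0 + phi_1 c_1, so
  gamma(0) = (c_0 + phi_1 c_1) / (1 - phi_1^2) = (2.647795 + (0.658)(1.368621)) / (1 - (0.658)^2) = 3.548347 / 0.567036 = 6.257711.
Therefore gamma(0) = 6.2577 (to 4 decimal places).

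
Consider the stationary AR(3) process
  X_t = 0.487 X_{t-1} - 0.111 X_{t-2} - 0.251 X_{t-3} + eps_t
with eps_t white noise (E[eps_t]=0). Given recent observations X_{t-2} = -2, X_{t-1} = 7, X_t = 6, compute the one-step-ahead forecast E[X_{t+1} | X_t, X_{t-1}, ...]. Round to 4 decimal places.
E[X_{t+1} \mid \mathcal F_t] = 2.6470

For an AR(p) model X_t = c + sum_i phi_i X_{t-i} + eps_t, the
one-step-ahead conditional mean is
  E[X_{t+1} | X_t, ...] = c + sum_i phi_i X_{t+1-i}.
Substitute known values:
  E[X_{t+1} | ...] = (0.487) * (6) + (-0.111) * (7) + (-0.251) * (-2)
                   = 2.6470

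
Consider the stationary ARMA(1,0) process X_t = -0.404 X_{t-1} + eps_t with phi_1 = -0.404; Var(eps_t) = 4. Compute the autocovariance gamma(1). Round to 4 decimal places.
\gamma(1) = -1.9312

Multiply the model equation by X_{t-k} and take expectations. With theta_0 = psi_0 = 1 and psi_j the MA(infinity) weights, this gives
  gamma(k) - sum_i phi_i gamma(k-i) = c_k,
  c_k = sigma^2 * sum_{j=k..q} theta_j psi_{j-k}   (c_k = 0 for k > q),
using gamma(-m) = gamma(m).
Pure AR (q = 0): c_0 = sigma^2 = 4, c_k = 0 for k >= 1.
Equations for k = 0 and k = 1 (AR order 1):
  gamma(0) = phi_1 gamma(1) + c_0
  gamma(1) = phi_1 gamma(0) + c_1
Substituting the second into the first: gamma(0) (1 - phi_1^2) = c_0 + phi_1 c_1, so
  gamma(0) = c_0 / (1 - phi_1^2) = 4 / (1 - (-0.404)^2) = 4 / 0.836784 = 4.780206.
  gamma(1) = phi_1 gamma(0) = (-0.404)(4.780206) = -1.931203.
Therefore gamma(1) = -1.9312 (to 4 decimal places).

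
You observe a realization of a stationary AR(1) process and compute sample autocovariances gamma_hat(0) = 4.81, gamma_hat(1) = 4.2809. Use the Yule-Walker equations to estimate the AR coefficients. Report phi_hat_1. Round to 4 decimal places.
\hat\phi_{1} = 0.8900

The Yule-Walker equations for an AR(p) process read, in matrix form,
  Gamma_p phi = r_p,   with   (Gamma_p)_{ij} = gamma(|i - j|),
                       (r_p)_i = gamma(i),   i,j = 1..p.
Substitute the sample gammas (Toeplitz matrix and right-hand side of size 1):
  Gamma_p = [[4.81]]
  r_p     = [4.2809]
With p = 1 this is the single equation gamma(0) phi_1 = gamma(1):
  phi_hat_1 = gamma(1) / gamma(0) = 4.2809 / 4.81 = 0.8900.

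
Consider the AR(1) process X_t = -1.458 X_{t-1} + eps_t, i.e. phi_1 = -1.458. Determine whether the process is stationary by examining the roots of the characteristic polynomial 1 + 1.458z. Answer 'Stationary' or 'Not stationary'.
\text{Not stationary}

The AR(p) characteristic polynomial is P(z) = 1 + 1.458z.
Stationarity requires all roots to lie outside the unit circle, i.e. |z| > 1 for every root.
This is linear in z: 1 + (1.458) z = 0  =>  z = -1/(1.458) = -0.685871,  |z| = 0.685871.
Moduli of all roots: 0.6859.
All moduli strictly greater than 1? No.
Verdict: Not stationary.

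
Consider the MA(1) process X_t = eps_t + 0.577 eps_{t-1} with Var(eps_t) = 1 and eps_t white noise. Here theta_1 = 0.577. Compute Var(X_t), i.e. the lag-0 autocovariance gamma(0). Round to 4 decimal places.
\gamma(0) = 1.3329

For an MA(q) process X_t = eps_t + sum_i theta_i eps_{t-i} with
Var(eps_t) = sigma^2, the variance is
  gamma(0) = sigma^2 * (1 + sum_i theta_i^2).
  sum_i theta_i^2 = (0.577)^2 = 0.332929.
  gamma(0) = 1 * (1 + 0.332929) = 1 * 1.332929 = 1.332929, which rounds to 1.3329.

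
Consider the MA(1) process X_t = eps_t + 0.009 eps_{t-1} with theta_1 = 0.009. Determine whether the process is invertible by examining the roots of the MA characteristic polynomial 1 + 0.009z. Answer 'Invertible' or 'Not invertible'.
\text{Invertible}

The MA(q) characteristic polynomial is P(z) = 1 + 0.009z.
Invertibility requires all roots to lie outside the unit circle, i.e. |z| > 1 for every root.
This is linear in z: 1 + (0.009) z = 0  =>  z = -1/(0.009) = -111.111111,  |z| = 111.111111.
Moduli of all roots: 111.1111.
All moduli strictly greater than 1? Yes.
Verdict: Invertible.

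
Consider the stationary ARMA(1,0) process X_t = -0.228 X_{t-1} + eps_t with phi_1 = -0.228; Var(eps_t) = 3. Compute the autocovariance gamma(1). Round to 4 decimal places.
\gamma(1) = -0.7215

Multiply the model equation by X_{t-k} and take expectations. With theta_0 = psi_0 = 1 and psi_j the MA(infinity) weights, this gives
  gamma(k) - sum_i phi_i gamma(k-i) = c_k,
  c_k = sigma^2 * sum_{j=k..q} theta_j psi_{j-k}   (c_k = 0 for k > q),
using gamma(-m) = gamma(m).
Pure AR (q = 0): c_0 = sigma^2 = 3, c_k = 0 for k >= 1.
Equations for k = 0 and k = 1 (AR order 1):
  gamma(0) = phi_1 gamma(1) + c_0
  gamma(1) = phi_1 gamma(0) + c_1
Substituting the second into the first: gamma(0) (1 - phi_1^2) = c_0 + phi_1 c_1, so
  gamma(0) = c_0 / (1 - phi_1^2) = 3 / (1 - (-0.228)^2) = 3 / 0.948016 = 3.164504.
  gamma(1) = phi_1 gamma(0) = (-0.228)(3.164504) = -0.721507.
Therefore gamma(1) = -0.7215 (to 4 decimal places).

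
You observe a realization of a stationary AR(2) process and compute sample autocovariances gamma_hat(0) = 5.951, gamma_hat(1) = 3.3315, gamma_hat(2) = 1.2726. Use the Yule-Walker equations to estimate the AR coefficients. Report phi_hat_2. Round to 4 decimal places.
\hat\phi_{2} = -0.1450

The Yule-Walker equations for an AR(p) process read, in matrix form,
  Gamma_p phi = r_p,   with   (Gamma_p)_{ij} = gamma(|i - j|),
                       (r_p)_i = gamma(i),   i,j = 1..p.
Substitute the sample gammas (Toeplitz matrix and right-hand side of size 2):
  Gamma_p = [[5.951, 3.3315], [3.3315, 5.951]]
  r_p     = [3.3315, 1.2726]
Written out:
  5.951 phi_1 + 3.3315 phi_2 = 3.3315
  3.3315 phi_1 + 5.951 phi_2 = 1.2726
Solve by Cramer's rule:
  det = gamma(0)^2 - gamma(1)^2 = (5.951)^2 - (3.3315)^2 = 35.414401 - 11.09889225 = 24.31550875
  phi_hat_1 = [gamma(1) gamma(0) - gamma(1) gamma(2)] / det = [(3.3315)(5.951) - (3.3315)(1.2726)] / 24.31550875 = 15.5860896 / 24.31550875 = 0.641
  phi_hat_2 = [gamma(0) gamma(2) - gamma(1)^2] / det = [(5.951)(1.2726) - (3.3315)^2] / 24.31550875 = -3.52564965 / 24.31550875 = -0.145
So phi_hat = [0.6410, -0.1450].
Therefore phi_hat_2 = -0.1450.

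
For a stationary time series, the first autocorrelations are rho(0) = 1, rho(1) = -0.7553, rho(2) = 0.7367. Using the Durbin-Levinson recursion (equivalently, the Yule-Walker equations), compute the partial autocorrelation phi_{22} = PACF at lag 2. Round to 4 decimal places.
\phi_{22} = 0.3870

The PACF at lag k is phi_{kk}, the last component of the solution
to the Yule-Walker system G_k phi = r_k where
  (G_k)_{ij} = rho(|i - j|), (r_k)_i = rho(i), i,j = 1..k.
Equivalently, Durbin-Levinson gives phi_{kk} iteratively:
  phi_{11} = rho(1)
  phi_{kk} = [rho(k) - sum_{j=1..k-1} phi_{k-1,j} rho(k-j)]
            / [1 - sum_{j=1..k-1} phi_{k-1,j} rho(j)],
  phi_{k,j} = phi_{k-1,j} - phi_{kk} phi_{k-1,k-j},  j = 1..k-1.
Step k = 1:
  phi_11 = rho(1) = -0.7553.
Step k = 2:
  phi_22 = [rho(2) - phi_11 rho(1)] / [1 - phi_11 rho(1)] = [0.7367 - (-0.7553)(-0.7553)] / [1 - (-0.7553)(-0.7553)]
         = 0.16622191 / 0.42952191 = 0.387.
Therefore phi_{22} = 0.3870.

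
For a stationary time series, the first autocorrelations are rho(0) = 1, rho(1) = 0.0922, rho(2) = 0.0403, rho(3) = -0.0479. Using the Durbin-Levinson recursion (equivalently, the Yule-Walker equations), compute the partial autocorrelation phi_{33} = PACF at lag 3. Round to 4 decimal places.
\phi_{33} = -0.0550

The PACF at lag k is phi_{kk}, the last component of the solution
to the Yule-Walker system G_k phi = r_k where
  (G_k)_{ij} = rho(|i - j|), (r_k)_i = rho(i), i,j = 1..k.
Equivalently, Durbin-Levinson gives phi_{kk} iteratively:
  phi_{11} = rho(1)
  phi_{kk} = [rho(k) - sum_{j=1..k-1} phi_{k-1,j} rho(k-j)]
            / [1 - sum_{j=1..k-1} phi_{k-1,j} rho(j)],
  phi_{k,j} = phi_{k-1,j} - phi_{kk} phi_{k-1,k-j},  j = 1..k-1.
Step k = 1:
  phi_11 = rho(1) = 0.0922.
Step k = 2:
  phi_22 = [rho(2) - phi_11 rho(1)] / [1 - phi_11 rho(1)] = [0.0403 - (0.0922)(0.0922)] / [1 - (0.0922)(0.0922)]
         = 0.03179916 / 0.99149916 = 0.032072.
  Update: phi_21 = phi_11 - phi_22 phi_11 = 0.0922 - (0.032072)(0.0922) = 0.089243.
Step k = 3:
  phi_33 = [rho(3) - phi_21 rho(2) - phi_22 rho(1)] / [1 - phi_21 rho(1) - phi_22 rho(2)]
    numerator   = -0.0479 - (0.089243)(0.0403) - (0.032072)(0.0922) = -0.05445351
    denominator = 1 - (0.089243)(0.0922) - (0.032072)(0.0403) = 0.9904793
  phi_33 = -0.05445351 / 0.9904793 = -0.055.
Therefore phi_{33} = -0.0550.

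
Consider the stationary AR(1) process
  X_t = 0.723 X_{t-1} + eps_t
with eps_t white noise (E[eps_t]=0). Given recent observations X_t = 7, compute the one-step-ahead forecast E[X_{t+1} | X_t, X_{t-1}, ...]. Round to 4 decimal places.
E[X_{t+1} \mid \mathcal F_t] = 5.0610

For an AR(p) model X_t = c + sum_i phi_i X_{t-i} + eps_t, the
one-step-ahead conditional mean is
  E[X_{t+1} | X_t, ...] = c + sum_i phi_i X_{t+1-i}.
Substitute known values:
  E[X_{t+1} | ...] = (0.723) * (7)
                   = 5.0610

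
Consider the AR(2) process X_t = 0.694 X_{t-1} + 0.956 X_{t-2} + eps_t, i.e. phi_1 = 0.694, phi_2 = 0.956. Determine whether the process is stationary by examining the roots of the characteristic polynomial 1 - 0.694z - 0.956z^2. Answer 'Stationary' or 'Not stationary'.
\text{Not stationary}

The AR(p) characteristic polynomial is P(z) = 1 - 0.694z - 0.956z^2.
Stationarity requires all roots to lie outside the unit circle, i.e. |z| > 1 for every root.
Set 1 + (-0.694) z + (-0.956) z^2 = 0, i.e. a z^2 + b z + c = 0 with a = -0.956, b = -0.694, c = 1.
Discriminant D = b^2 - 4ac = (-0.694)^2 - 4*(-0.956)*1 = 0.481636 - (-3.824) = 4.305636.
D >= 0, so the roots are real: z = (-b +/- sqrt(D)) / (2a) = (0.694 +/- 2.075003) / (-1.912).
  z_1 = (0.694 + 2.075003) / (-1.912) = -1.4482,   |z_1| = 1.4482.
  z_2 = (0.694 - 2.075003) / (-1.912) = 0.7223,   |z_2| = 0.7223.
Moduli of all roots: 1.4482, 0.7223.
All moduli strictly greater than 1? No.
Verdict: Not stationary.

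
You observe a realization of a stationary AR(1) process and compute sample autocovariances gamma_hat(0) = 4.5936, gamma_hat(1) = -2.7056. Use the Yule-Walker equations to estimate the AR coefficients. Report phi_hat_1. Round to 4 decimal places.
\hat\phi_{1} = -0.5890

The Yule-Walker equations for an AR(p) process read, in matrix form,
  Gamma_p phi = r_p,   with   (Gamma_p)_{ij} = gamma(|i - j|),
                       (r_p)_i = gamma(i),   i,j = 1..p.
Substitute the sample gammas (Toeplitz matrix and right-hand side of size 1):
  Gamma_p = [[4.5936]]
  r_p     = [-2.7056]
With p = 1 this is the single equation gamma(0) phi_1 = gamma(1):
  phi_hat_1 = gamma(1) / gamma(0) = -2.7056 / 4.5936 = -0.5890.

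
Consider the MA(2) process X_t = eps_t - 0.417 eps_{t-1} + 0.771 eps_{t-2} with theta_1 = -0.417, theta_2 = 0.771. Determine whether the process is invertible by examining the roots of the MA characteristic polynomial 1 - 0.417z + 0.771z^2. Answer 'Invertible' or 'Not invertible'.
\text{Invertible}

The MA(q) characteristic polynomial is P(z) = 1 - 0.417z + 0.771z^2.
Invertibility requires all roots to lie outside the unit circle, i.e. |z| > 1 for every root.
Set 1 + (-0.417) z + (0.771) z^2 = 0, i.e. a z^2 + b z + c = 0 with a = 0.771, b = -0.417, c = 1.
Discriminant D = b^2 - 4ac = (-0.417)^2 - 4*(0.771)*1 = 0.173889 - (3.084) = -2.910111.
D < 0, so the roots are the complex-conjugate pair z = (-b +/- i sqrt(-D)) / (2a) = 0.2704 +/- 1.1063i.
For a conjugate pair |z|^2 = z * conj(z) = (product of roots) = c/a = 1/(0.771) = 1.297017, so |z| = sqrt(1.297017) = 1.1389 for both roots.
Moduli of all roots: 1.1389, 1.1389.
All moduli strictly greater than 1? Yes.
Verdict: Invertible.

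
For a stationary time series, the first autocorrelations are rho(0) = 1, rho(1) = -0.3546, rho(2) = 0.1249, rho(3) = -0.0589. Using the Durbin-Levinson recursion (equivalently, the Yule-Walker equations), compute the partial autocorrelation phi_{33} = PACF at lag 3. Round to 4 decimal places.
\phi_{33} = -0.0171

The PACF at lag k is phi_{kk}, the last component of the solution
to the Yule-Walker system G_k phi = r_k where
  (G_k)_{ij} = rho(|i - j|), (r_k)_i = rho(i), i,j = 1..k.
Equivalently, Durbin-Levinson gives phi_{kk} iteratively:
  phi_{11} = rho(1)
  phi_{kk} = [rho(k) - sum_{j=1..k-1} phi_{k-1,j} rho(k-j)]
            / [1 - sum_{j=1..k-1} phi_{k-1,j} rho(j)],
  phi_{k,j} = phi_{k-1,j} - phi_{kk} phi_{k-1,k-j},  j = 1..k-1.
Step k = 1:
  phi_11 = rho(1) = -0.3546.
Step k = 2:
  phi_22 = [rho(2) - phi_11 rho(1)] / [1 - phi_11 rho(1)] = [0.1249 - (-0.3546)(-0.3546)] / [1 - (-0.3546)(-0.3546)]
         = -0.00084116 / 0.87425884 = -0.000962.
  Update: phi_21 = phi_11 - phi_22 phi_11 = -0.3546 - (-0.000962)(-0.3546) = -0.354941.
Step k = 3:
  phi_33 = [rho(3) - phi_21 rho(2) - phi_22 rho(1)] / [1 - phi_21 rho(1) - phi_22 rho(2)]
    numerator   = -0.0589 - (-0.354941)(0.1249) - (-0.000962)(-0.3546) = -0.01490902
    denominator = 1 - (-0.354941)(-0.3546) - (-0.000962)(0.1249) = 0.87425803
  phi_33 = -0.01490902 / 0.87425803 = -0.0171.
Therefore phi_{33} = -0.0171.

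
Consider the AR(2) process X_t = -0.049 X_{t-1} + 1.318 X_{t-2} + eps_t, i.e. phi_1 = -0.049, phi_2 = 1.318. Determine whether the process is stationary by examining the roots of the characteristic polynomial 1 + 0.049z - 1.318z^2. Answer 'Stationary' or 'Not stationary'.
\text{Not stationary}

The AR(p) characteristic polynomial is P(z) = 1 + 0.049z - 1.318z^2.
Stationarity requires all roots to lie outside the unit circle, i.e. |z| > 1 for every root.
Set 1 + (0.049) z + (-1.318) z^2 = 0, i.e. a z^2 + b z + c = 0 with a = -1.318, b = 0.049, c = 1.
Discriminant D = b^2 - 4ac = (0.049)^2 - 4*(-1.318)*1 = 0.002401 - (-5.272) = 5.274401.
D >= 0, so the roots are real: z = (-b +/- sqrt(D)) / (2a) = (-0.049 +/- 2.296606) / (-2.636).
  z_1 = (-0.049 + 2.296606) / (-2.636) = -0.8527,   |z_1| = 0.8527.
  z_2 = (-0.049 - 2.296606) / (-2.636) = 0.8898,   |z_2| = 0.8898.
Moduli of all roots: 0.8527, 0.8898.
All moduli strictly greater than 1? No.
Verdict: Not stationary.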